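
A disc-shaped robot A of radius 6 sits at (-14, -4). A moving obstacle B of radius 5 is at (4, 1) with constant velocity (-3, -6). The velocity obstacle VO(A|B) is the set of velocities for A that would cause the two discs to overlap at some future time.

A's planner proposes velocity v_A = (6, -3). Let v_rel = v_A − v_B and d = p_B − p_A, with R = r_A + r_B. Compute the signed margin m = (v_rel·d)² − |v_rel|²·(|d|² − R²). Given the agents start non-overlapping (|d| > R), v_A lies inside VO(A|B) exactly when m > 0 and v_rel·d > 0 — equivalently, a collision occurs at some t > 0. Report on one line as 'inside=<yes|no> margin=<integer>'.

d = (18, 5),  |d|² = 349;  R = 6+5 = 11,  c = 349−11² = 228
v_rel = (9, 3),  |v_rel|² = 90;  v_rel·d = (9)·(18) + (3)·(5) = 177
90·t² − 354·t + 228 = 0  ⇒  m = 177² − 90·228 = 10809
m = 10809 > 0,  v_rel·d = 177 > 0  ⇒  inside

inside=yes margin=10809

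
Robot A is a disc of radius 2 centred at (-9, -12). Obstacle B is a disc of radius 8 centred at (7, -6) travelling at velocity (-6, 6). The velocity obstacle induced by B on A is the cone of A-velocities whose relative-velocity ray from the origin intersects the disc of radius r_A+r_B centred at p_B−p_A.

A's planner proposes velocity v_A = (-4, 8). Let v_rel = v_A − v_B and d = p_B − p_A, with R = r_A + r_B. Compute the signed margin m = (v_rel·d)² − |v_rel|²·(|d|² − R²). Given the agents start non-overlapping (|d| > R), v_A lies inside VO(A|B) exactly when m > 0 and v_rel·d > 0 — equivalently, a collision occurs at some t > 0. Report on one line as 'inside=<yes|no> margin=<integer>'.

d = (16, 6),  |d|² = 292;  R = 2+8 = 10,  c = 292−10² = 192
v_rel = (2, 2),  |v_rel|² = 8;  v_rel·d = (2)·(16) + (2)·(6) = 44
8·t² − 88·t + 192 = 0  ⇒  m = 44² − 8·192 = 400
m = 400 > 0,  v_rel·d = 44 > 0  ⇒  inside

inside=yes margin=400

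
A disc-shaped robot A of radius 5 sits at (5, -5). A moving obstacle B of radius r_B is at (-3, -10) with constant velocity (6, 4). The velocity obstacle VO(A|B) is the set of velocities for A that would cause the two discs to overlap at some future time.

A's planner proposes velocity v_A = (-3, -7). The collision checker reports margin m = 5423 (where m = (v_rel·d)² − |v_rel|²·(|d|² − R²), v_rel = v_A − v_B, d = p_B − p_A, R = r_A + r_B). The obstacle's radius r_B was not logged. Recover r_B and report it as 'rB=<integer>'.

m = 5423
d = (-8, -5);  v_rel = (-9, -11),  |v_rel|² = 202
v_rel×d = (-9)·(-5) − (-11)·(-8) = -43
since m = R²·202 − (-43)²:  R² = (1849 + 5423) / 202 = 36
R = √36 = 6  ⇒  r_B = 6 − 5 = 1

rB=1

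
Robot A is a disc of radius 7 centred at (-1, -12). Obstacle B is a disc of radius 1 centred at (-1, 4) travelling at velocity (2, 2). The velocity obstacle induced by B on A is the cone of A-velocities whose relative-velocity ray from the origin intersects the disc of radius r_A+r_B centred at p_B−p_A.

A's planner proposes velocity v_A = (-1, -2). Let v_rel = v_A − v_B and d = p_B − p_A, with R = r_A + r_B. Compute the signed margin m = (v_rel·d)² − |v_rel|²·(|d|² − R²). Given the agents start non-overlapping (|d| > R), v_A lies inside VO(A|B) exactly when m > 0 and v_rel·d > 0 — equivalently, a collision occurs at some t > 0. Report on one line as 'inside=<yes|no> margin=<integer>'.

d = (0, 16),  |d|² = 256;  R = 7+1 = 8,  c = 256−8² = 192
v_rel = (-3, -4),  |v_rel|² = 25;  v_rel·d = (-3)·(0) + (-4)·(16) = -64
25·t² + 128·t + 192 = 0  ⇒  m = (-64)² − 25·192 = -704
m = -704 < 0,  v_rel·d = -64 < 0  ⇒  outside

inside=no margin=-704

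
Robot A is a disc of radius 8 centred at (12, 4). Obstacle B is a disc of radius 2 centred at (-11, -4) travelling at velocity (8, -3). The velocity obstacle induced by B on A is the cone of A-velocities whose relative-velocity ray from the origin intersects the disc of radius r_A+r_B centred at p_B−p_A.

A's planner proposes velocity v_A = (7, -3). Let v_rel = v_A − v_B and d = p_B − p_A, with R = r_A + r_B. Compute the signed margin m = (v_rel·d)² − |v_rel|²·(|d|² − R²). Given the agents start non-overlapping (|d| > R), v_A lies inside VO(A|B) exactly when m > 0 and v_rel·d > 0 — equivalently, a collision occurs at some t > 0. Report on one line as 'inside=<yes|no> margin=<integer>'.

d = (-23, -8),  |d|² = 593;  R = 8+2 = 10,  c = 593−10² = 493
v_rel = (-1, 0),  |v_rel|² = 1;  v_rel·d = (-1)·(-23) + (0)·(-8) = 23
1·t² − 46·t + 493 = 0  ⇒  m = 23² − 1·493 = 36
m = 36 > 0,  v_rel·d = 23 > 0  ⇒  inside

inside=yes margin=36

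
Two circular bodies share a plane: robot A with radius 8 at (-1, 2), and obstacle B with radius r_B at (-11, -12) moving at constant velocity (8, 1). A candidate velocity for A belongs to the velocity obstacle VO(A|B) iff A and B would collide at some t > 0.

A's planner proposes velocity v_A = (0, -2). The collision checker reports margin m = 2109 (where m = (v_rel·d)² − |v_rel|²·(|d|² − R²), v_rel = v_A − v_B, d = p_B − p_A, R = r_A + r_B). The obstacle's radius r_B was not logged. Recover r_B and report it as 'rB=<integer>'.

m = 2109
d = (-10, -14);  v_rel = (-8, -3),  |v_rel|² = 73
v_rel×d = (-8)·(-14) − (-3)·(-10) = 82
since m = R²·73 − 82²:  R² = (6724 + 2109) / 73 = 121
R = √121 = 11  ⇒  r_B = 11 − 8 = 3

rB=3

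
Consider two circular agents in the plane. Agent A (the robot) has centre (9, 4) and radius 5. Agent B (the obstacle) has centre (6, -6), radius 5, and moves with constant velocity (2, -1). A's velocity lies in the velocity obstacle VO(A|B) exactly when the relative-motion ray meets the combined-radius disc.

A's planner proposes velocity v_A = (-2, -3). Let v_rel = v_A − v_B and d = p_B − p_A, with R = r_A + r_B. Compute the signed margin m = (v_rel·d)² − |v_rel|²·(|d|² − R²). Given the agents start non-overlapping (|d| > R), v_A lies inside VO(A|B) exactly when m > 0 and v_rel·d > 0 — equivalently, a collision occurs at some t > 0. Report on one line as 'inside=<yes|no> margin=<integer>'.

d = (-3, -10),  |d|² = 109;  R = 5+5 = 10,  c = 109−10² = 9
v_rel = (-4, -2),  |v_rel|² = 20;  v_rel·d = (-4)·(-3) + (-2)·(-10) = 32
20·t² − 64·t + 9 = 0  ⇒  m = 32² − 20·9 = 844
m = 844 > 0,  v_rel·d = 32 > 0  ⇒  inside

inside=yes margin=844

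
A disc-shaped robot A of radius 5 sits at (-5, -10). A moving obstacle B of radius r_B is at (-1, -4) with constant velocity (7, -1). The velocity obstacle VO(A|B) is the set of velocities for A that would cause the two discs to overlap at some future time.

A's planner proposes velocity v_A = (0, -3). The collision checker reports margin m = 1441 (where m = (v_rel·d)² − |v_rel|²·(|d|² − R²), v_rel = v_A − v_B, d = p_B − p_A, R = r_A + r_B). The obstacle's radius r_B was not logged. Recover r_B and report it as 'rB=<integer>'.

m = 1441
d = (4, 6);  v_rel = (-7, -2),  |v_rel|² = 53
v_rel×d = (-7)·(6) − (-2)·(4) = -34
since m = R²·53 − (-34)²:  R² = (1156 + 1441) / 53 = 49
R = √49 = 7  ⇒  r_B = 7 − 5 = 2

rB=2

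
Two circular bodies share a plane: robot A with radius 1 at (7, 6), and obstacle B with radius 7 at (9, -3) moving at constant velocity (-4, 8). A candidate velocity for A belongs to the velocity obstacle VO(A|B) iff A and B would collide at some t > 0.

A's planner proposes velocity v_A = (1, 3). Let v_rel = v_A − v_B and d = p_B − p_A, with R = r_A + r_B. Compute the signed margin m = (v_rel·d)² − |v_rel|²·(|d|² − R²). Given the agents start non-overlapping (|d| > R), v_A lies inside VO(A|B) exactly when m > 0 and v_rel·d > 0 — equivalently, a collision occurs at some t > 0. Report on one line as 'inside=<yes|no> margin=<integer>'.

d = (2, -9),  |d|² = 85;  R = 1+7 = 8,  c = 85−8² = 21
v_rel = (5, -5),  |v_rel|² = 50;  v_rel·d = (5)·(2) + (-5)·(-9) = 55
50·t² − 110·t + 21 = 0  ⇒  m = 55² − 50·21 = 1975
m = 1975 > 0,  v_rel·d = 55 > 0  ⇒  inside

inside=yes margin=1975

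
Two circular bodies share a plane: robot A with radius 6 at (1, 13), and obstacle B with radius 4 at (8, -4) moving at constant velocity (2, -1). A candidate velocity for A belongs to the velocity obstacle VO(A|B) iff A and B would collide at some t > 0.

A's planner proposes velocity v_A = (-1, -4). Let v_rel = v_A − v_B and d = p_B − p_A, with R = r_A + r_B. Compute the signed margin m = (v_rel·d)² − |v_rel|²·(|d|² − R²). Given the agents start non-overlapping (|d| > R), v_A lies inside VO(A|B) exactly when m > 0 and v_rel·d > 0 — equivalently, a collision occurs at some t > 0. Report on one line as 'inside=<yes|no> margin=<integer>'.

d = (7, -17),  |d|² = 338;  R = 6+4 = 10,  c = 338−10² = 238
v_rel = (-3, -3),  |v_rel|² = 18;  v_rel·d = (-3)·(7) + (-3)·(-17) = 30
18·t² − 60·t + 238 = 0  ⇒  m = 30² − 18·238 = -3384
m = -3384 < 0,  v_rel·d = 30 > 0  ⇒  outside

inside=no margin=-3384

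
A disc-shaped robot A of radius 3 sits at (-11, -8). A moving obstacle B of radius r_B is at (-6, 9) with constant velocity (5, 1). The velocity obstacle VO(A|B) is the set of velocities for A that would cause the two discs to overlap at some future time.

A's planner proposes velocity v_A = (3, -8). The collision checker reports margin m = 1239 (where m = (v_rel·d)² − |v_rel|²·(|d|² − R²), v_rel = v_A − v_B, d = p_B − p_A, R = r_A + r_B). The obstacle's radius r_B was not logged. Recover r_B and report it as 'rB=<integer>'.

m = 1239
d = (5, 17);  v_rel = (-2, -9),  |v_rel|² = 85
v_rel×d = (-2)·(17) − (-9)·(5) = 11
since m = R²·85 − 11²:  R² = (121 + 1239) / 85 = 16
R = √16 = 4  ⇒  r_B = 4 − 3 = 1

rB=1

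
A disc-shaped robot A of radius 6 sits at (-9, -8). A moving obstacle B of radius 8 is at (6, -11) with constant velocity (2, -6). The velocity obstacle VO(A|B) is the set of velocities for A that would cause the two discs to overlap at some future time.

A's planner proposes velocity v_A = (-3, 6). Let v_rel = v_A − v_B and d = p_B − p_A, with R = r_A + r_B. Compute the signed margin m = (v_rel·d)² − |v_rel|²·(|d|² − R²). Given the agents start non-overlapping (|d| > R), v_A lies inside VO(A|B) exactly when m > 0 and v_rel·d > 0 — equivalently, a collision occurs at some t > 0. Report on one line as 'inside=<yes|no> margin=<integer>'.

d = (15, -3),  |d|² = 234;  R = 6+8 = 14,  c = 234−14² = 38
v_rel = (-5, 12),  |v_rel|² = 169;  v_rel·d = (-5)·(15) + (12)·(-3) = -111
169·t² + 222·t + 38 = 0  ⇒  m = (-111)² − 169·38 = 5899
m = 5899 > 0,  v_rel·d = -111 < 0  ⇒  outside

inside=no margin=5899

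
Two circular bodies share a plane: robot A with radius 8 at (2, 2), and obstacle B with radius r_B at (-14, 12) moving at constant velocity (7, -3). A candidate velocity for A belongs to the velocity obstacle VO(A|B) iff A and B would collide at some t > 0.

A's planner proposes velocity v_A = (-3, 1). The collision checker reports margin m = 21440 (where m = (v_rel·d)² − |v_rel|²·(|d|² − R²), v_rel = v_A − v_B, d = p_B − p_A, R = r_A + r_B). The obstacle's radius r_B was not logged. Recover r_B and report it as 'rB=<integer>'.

m = 21440
d = (-16, 10);  v_rel = (-10, 4),  |v_rel|² = 116
v_rel×d = (-10)·(10) − (4)·(-16) = -36
since m = R²·116 − (-36)²:  R² = (1296 + 21440) / 116 = 196
R = √196 = 14  ⇒  r_B = 14 − 8 = 6

rB=6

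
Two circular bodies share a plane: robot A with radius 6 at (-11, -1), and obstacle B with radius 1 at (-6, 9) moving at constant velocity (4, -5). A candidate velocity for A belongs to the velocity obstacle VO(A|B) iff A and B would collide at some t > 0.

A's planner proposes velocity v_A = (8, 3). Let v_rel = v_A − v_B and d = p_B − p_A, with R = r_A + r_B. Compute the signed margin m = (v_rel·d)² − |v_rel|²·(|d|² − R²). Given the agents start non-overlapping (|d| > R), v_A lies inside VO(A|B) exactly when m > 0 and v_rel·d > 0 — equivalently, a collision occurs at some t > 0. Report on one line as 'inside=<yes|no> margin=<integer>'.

d = (5, 10),  |d|² = 125;  R = 6+1 = 7,  c = 125−7² = 76
v_rel = (4, 8),  |v_rel|² = 80;  v_rel·d = (4)·(5) + (8)·(10) = 100
80·t² − 200·t + 76 = 0  ⇒  m = 100² − 80·76 = 3920
m = 3920 > 0,  v_rel·d = 100 > 0  ⇒  inside

inside=yes margin=3920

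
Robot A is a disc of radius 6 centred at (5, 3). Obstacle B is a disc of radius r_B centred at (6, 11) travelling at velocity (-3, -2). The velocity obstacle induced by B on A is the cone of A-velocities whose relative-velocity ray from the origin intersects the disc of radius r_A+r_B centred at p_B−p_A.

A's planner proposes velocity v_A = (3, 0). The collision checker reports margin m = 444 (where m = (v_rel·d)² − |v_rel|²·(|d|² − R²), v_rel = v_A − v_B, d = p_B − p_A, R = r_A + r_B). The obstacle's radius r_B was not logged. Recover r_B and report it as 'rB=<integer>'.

m = 444
d = (1, 8);  v_rel = (6, 2),  |v_rel|² = 40
v_rel×d = (6)·(8) − (2)·(1) = 46
since m = R²·40 − 46²:  R² = (2116 + 444) / 40 = 64
R = √64 = 8  ⇒  r_B = 8 − 6 = 2

rB=2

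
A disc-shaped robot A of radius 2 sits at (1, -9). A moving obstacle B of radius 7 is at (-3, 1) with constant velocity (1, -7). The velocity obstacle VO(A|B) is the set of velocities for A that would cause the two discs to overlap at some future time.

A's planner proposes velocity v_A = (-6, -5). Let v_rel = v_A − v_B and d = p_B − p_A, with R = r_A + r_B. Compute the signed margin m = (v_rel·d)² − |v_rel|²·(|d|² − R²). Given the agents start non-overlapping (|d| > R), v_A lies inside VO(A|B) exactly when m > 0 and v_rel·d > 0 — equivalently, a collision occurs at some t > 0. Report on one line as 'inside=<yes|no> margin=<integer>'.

d = (-4, 10),  |d|² = 116;  R = 2+7 = 9,  c = 116−9² = 35
v_rel = (-7, 2),  |v_rel|² = 53;  v_rel·d = (-7)·(-4) + (2)·(10) = 48
53·t² − 96·t + 35 = 0  ⇒  m = 48² − 53·35 = 449
m = 449 > 0,  v_rel·d = 48 > 0  ⇒  inside

inside=yes margin=449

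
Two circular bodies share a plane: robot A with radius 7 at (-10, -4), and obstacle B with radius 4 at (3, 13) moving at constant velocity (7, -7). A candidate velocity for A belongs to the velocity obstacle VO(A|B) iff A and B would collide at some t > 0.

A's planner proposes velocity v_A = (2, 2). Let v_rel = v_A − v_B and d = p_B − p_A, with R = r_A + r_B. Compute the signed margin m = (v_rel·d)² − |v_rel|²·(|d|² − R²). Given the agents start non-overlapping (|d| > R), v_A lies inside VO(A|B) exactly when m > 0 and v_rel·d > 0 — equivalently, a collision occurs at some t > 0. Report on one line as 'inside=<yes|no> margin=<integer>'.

d = (13, 17),  |d|² = 458;  R = 7+4 = 11,  c = 458−11² = 337
v_rel = (-5, 9),  |v_rel|² = 106;  v_rel·d = (-5)·(13) + (9)·(17) = 88
106·t² − 176·t + 337 = 0  ⇒  m = 88² − 106·337 = -27978
m = -27978 < 0,  v_rel·d = 88 > 0  ⇒  outside

inside=no margin=-27978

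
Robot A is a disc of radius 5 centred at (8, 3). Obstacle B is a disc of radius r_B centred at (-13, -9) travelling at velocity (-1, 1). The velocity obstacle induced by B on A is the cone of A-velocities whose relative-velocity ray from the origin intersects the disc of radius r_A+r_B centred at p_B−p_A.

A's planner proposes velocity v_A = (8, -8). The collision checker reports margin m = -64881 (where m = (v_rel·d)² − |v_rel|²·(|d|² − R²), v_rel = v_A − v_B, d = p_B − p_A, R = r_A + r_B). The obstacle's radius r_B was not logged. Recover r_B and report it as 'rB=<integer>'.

m = -64881
d = (-21, -12);  v_rel = (9, -9),  |v_rel|² = 162
v_rel×d = (9)·(-12) − (-9)·(-21) = -297
since m = R²·162 − (-297)²:  R² = (88209 + -64881) / 162 = 144
R = √144 = 12  ⇒  r_B = 12 − 5 = 7

rB=7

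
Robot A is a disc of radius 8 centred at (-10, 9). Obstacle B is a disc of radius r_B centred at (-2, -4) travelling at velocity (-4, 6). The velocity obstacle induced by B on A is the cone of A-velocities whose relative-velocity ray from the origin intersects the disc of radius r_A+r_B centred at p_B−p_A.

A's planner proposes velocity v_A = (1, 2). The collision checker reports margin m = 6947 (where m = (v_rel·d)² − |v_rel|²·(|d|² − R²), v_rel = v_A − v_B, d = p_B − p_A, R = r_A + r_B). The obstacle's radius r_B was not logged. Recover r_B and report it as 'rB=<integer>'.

m = 6947
d = (8, -13);  v_rel = (5, -4),  |v_rel|² = 41
v_rel×d = (5)·(-13) − (-4)·(8) = -33
since m = R²·41 − (-33)²:  R² = (1089 + 6947) / 41 = 196
R = √196 = 14  ⇒  r_B = 14 − 8 = 6

rB=6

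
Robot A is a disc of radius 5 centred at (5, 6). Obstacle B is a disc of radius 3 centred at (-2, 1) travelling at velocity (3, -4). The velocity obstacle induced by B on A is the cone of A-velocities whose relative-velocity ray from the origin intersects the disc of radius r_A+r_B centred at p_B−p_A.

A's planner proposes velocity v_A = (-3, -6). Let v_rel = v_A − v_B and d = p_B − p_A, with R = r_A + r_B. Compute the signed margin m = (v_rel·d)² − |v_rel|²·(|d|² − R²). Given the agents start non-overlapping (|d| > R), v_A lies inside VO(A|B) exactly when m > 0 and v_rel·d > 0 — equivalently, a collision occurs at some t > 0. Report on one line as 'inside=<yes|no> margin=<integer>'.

d = (-7, -5),  |d|² = 74;  R = 5+3 = 8,  c = 74−8² = 10
v_rel = (-6, -2),  |v_rel|² = 40;  v_rel·d = (-6)·(-7) + (-2)·(-5) = 52
40·t² − 104·t + 10 = 0  ⇒  m = 52² − 40·10 = 2304
m = 2304 > 0,  v_rel·d = 52 > 0  ⇒  inside

inside=yes margin=2304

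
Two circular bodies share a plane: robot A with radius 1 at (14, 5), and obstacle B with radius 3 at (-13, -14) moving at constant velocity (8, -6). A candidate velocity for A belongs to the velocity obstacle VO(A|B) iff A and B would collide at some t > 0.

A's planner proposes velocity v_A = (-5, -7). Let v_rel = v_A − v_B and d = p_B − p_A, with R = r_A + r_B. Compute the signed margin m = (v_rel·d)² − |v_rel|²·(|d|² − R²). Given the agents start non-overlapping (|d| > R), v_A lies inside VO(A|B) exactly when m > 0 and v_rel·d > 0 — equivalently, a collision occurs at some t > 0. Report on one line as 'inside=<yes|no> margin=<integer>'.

d = (-27, -19),  |d|² = 1090;  R = 1+3 = 4,  c = 1090−4² = 1074
v_rel = (-13, -1),  |v_rel|² = 170;  v_rel·d = (-13)·(-27) + (-1)·(-19) = 370
170·t² − 740·t + 1074 = 0  ⇒  m = 370² − 170·1074 = -45680
m = -45680 < 0,  v_rel·d = 370 > 0  ⇒  outside

inside=no margin=-45680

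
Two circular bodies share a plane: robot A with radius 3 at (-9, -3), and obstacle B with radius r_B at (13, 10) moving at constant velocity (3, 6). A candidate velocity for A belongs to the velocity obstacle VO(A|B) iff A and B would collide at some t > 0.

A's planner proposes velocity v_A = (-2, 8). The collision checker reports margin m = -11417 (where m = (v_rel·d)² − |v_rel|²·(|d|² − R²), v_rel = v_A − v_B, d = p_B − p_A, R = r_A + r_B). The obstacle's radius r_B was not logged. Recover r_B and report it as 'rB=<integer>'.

m = -11417
d = (22, 13);  v_rel = (-5, 2),  |v_rel|² = 29
v_rel×d = (-5)·(13) − (2)·(22) = -109
since m = R²·29 − (-109)²:  R² = (11881 + -11417) / 29 = 16
R = √16 = 4  ⇒  r_B = 4 − 3 = 1

rB=1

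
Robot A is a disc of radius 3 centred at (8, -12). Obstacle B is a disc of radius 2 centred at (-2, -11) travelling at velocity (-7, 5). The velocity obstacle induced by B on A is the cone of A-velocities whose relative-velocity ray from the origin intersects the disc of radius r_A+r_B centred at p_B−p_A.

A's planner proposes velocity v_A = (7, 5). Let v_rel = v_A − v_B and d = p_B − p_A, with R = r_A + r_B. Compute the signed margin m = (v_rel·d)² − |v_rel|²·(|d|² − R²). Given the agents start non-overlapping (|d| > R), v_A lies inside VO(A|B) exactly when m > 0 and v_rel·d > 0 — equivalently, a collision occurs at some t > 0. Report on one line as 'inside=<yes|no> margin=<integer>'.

d = (-10, 1),  |d|² = 101;  R = 3+2 = 5,  c = 101−5² = 76
v_rel = (14, 0),  |v_rel|² = 196;  v_rel·d = (14)·(-10) + (0)·(1) = -140
196·t² + 280·t + 76 = 0  ⇒  m = (-140)² − 196·76 = 4704
m = 4704 > 0,  v_rel·d = -140 < 0  ⇒  outside

inside=no margin=4704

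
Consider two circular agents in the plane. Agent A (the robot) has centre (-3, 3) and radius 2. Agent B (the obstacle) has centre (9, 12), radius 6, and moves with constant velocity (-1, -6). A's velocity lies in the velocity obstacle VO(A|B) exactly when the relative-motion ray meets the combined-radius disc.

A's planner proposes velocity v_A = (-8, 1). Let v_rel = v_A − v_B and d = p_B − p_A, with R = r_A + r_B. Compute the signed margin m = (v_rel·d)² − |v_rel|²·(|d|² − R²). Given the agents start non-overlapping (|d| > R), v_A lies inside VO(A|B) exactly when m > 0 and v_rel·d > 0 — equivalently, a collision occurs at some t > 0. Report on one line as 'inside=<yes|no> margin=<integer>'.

d = (12, 9),  |d|² = 225;  R = 2+6 = 8,  c = 225−8² = 161
v_rel = (-7, 7),  |v_rel|² = 98;  v_rel·d = (-7)·(12) + (7)·(9) = -21
98·t² + 42·t + 161 = 0  ⇒  m = (-21)² − 98·161 = -15337
m = -15337 < 0,  v_rel·d = -21 < 0  ⇒  outside

inside=no margin=-15337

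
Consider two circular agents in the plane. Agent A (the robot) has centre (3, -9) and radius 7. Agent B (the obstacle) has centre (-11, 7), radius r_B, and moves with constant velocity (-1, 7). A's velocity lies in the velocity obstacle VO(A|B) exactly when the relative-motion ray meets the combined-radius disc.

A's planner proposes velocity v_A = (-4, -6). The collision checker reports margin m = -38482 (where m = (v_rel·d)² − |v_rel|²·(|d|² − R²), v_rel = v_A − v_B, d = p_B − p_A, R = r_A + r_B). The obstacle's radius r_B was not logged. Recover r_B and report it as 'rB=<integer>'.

m = -38482
d = (-14, 16);  v_rel = (-3, -13),  |v_rel|² = 178
v_rel×d = (-3)·(16) − (-13)·(-14) = -230
since m = R²·178 − (-230)²:  R² = (52900 + -38482) / 178 = 81
R = √81 = 9  ⇒  r_B = 9 − 7 = 2

rB=2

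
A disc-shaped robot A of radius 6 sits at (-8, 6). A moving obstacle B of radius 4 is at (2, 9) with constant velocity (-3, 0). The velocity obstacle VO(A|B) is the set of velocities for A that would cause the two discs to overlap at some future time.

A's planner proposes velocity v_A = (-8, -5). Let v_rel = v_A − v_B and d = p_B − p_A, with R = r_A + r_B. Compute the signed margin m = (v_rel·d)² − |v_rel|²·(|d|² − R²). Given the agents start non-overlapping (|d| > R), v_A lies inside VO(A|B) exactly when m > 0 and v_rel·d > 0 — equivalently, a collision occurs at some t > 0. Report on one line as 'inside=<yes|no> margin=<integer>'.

d = (10, 3),  |d|² = 109;  R = 6+4 = 10,  c = 109−10² = 9
v_rel = (-5, -5),  |v_rel|² = 50;  v_rel·d = (-5)·(10) + (-5)·(3) = -65
50·t² + 130·t + 9 = 0  ⇒  m = (-65)² − 50·9 = 3775
m = 3775 > 0,  v_rel·d = -65 < 0  ⇒  outside

inside=no margin=3775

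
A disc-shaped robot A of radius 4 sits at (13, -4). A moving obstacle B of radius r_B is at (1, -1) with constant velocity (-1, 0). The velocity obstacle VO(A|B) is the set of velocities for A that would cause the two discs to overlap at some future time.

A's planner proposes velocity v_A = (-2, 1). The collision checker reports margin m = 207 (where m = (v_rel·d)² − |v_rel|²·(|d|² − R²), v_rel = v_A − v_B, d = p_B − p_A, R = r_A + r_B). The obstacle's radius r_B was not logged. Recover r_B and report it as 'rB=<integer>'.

m = 207
d = (-12, 3);  v_rel = (-1, 1),  |v_rel|² = 2
v_rel×d = (-1)·(3) − (1)·(-12) = 9
since m = R²·2 − 9²:  R² = (81 + 207) / 2 = 144
R = √144 = 12  ⇒  r_B = 12 − 4 = 8

rB=8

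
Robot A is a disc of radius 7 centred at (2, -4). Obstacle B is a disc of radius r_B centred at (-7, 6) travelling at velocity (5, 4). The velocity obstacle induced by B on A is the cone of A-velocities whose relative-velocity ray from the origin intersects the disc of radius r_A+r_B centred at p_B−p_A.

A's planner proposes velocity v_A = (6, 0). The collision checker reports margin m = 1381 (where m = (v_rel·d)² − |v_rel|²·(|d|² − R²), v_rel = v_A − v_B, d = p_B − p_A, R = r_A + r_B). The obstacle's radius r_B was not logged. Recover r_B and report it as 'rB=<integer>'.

m = 1381
d = (-9, 10);  v_rel = (1, -4),  |v_rel|² = 17
v_rel×d = (1)·(10) − (-4)·(-9) = -26
since m = R²·17 − (-26)²:  R² = (676 + 1381) / 17 = 121
R = √121 = 11  ⇒  r_B = 11 − 7 = 4

rB=4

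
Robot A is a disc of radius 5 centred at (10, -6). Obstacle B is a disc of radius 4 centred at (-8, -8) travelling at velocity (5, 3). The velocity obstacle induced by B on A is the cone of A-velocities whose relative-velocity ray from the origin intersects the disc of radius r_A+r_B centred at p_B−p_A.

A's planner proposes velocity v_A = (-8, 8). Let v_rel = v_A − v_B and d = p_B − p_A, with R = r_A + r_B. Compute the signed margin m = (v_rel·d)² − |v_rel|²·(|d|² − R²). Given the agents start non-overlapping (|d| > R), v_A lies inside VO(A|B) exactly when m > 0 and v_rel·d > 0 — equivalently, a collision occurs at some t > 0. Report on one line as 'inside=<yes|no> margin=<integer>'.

d = (-18, -2),  |d|² = 328;  R = 5+4 = 9,  c = 328−9² = 247
v_rel = (-13, 5),  |v_rel|² = 194;  v_rel·d = (-13)·(-18) + (5)·(-2) = 224
194·t² − 448·t + 247 = 0  ⇒  m = 224² − 194·247 = 2258
m = 2258 > 0,  v_rel·d = 224 > 0  ⇒  inside

inside=yes margin=2258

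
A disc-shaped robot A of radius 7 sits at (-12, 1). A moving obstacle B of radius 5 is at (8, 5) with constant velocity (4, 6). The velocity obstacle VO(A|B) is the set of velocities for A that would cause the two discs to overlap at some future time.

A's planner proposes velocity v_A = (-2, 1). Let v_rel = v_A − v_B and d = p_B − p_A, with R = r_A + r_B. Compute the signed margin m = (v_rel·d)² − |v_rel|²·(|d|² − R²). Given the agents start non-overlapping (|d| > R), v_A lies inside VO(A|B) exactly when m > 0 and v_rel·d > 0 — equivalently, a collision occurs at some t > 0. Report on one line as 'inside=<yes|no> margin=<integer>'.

d = (20, 4),  |d|² = 416;  R = 7+5 = 12,  c = 416−12² = 272
v_rel = (-6, -5),  |v_rel|² = 61;  v_rel·d = (-6)·(20) + (-5)·(4) = -140
61·t² + 280·t + 272 = 0  ⇒  m = (-140)² − 61·272 = 3008
m = 3008 > 0,  v_rel·d = -140 < 0  ⇒  outside

inside=no margin=3008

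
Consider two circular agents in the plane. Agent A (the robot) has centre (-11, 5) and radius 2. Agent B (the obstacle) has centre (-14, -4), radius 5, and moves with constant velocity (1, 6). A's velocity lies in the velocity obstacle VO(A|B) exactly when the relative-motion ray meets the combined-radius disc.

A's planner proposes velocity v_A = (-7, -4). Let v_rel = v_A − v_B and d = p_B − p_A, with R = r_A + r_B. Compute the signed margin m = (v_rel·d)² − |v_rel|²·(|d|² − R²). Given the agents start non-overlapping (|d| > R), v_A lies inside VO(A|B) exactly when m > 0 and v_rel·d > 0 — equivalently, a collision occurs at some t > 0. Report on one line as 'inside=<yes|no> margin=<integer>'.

d = (-3, -9),  |d|² = 90;  R = 2+5 = 7,  c = 90−7² = 41
v_rel = (-8, -10),  |v_rel|² = 164;  v_rel·d = (-8)·(-3) + (-10)·(-9) = 114
164·t² − 228·t + 41 = 0  ⇒  m = 114² − 164·41 = 6272
m = 6272 > 0,  v_rel·d = 114 > 0  ⇒  inside

inside=yes margin=6272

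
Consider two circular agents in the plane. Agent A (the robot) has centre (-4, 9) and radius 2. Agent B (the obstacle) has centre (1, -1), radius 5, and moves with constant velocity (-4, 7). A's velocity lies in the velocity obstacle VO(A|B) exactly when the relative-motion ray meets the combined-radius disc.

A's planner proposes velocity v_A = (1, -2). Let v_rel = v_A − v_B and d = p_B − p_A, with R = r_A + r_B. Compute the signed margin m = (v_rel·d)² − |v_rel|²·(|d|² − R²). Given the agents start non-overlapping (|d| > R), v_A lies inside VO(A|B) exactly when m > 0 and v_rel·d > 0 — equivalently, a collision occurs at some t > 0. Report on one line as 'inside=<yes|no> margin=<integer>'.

d = (5, -10),  |d|² = 125;  R = 2+5 = 7,  c = 125−7² = 76
v_rel = (5, -9),  |v_rel|² = 106;  v_rel·d = (5)·(5) + (-9)·(-10) = 115
106·t² − 230·t + 76 = 0  ⇒  m = 115² − 106·76 = 5169
m = 5169 > 0,  v_rel·d = 115 > 0  ⇒  inside

inside=yes margin=5169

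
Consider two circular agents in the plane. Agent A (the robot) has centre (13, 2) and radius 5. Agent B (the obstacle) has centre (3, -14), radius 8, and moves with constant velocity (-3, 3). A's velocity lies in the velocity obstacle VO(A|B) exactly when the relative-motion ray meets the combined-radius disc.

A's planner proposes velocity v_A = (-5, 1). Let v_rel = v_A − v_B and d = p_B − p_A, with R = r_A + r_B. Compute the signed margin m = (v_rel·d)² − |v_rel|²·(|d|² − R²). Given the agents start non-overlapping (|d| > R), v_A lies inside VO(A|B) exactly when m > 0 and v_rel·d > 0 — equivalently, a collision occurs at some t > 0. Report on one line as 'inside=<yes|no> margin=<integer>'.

d = (-10, -16),  |d|² = 356;  R = 5+8 = 13,  c = 356−13² = 187
v_rel = (-2, -2),  |v_rel|² = 8;  v_rel·d = (-2)·(-10) + (-2)·(-16) = 52
8·t² − 104·t + 187 = 0  ⇒  m = 52² − 8·187 = 1208
m = 1208 > 0,  v_rel·d = 52 > 0  ⇒  inside

inside=yes margin=1208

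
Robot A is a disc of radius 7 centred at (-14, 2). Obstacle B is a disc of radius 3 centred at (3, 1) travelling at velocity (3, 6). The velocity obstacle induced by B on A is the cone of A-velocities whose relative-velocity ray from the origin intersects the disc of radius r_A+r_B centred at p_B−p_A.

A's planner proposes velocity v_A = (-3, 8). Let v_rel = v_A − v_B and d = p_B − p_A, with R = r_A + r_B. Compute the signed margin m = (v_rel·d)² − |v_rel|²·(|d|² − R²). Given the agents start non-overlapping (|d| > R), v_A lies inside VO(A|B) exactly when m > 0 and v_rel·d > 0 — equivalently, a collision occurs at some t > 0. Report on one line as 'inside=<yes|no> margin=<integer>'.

d = (17, -1),  |d|² = 290;  R = 7+3 = 10,  c = 290−10² = 190
v_rel = (-6, 2),  |v_rel|² = 40;  v_rel·d = (-6)·(17) + (2)·(-1) = -104
40·t² + 208·t + 190 = 0  ⇒  m = (-104)² − 40·190 = 3216
m = 3216 > 0,  v_rel·d = -104 < 0  ⇒  outside

inside=no margin=3216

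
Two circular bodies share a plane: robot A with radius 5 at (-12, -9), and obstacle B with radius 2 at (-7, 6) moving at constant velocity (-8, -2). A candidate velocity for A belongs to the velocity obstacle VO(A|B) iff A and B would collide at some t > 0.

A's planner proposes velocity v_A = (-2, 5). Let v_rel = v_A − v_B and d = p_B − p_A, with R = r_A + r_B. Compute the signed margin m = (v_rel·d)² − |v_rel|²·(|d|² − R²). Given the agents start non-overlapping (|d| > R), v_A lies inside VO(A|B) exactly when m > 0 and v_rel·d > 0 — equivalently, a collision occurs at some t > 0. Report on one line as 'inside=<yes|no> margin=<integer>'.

d = (5, 15),  |d|² = 250;  R = 5+2 = 7,  c = 250−7² = 201
v_rel = (6, 7),  |v_rel|² = 85;  v_rel·d = (6)·(5) + (7)·(15) = 135
85·t² − 270·t + 201 = 0  ⇒  m = 135² − 85·201 = 1140
m = 1140 > 0,  v_rel·d = 135 > 0  ⇒  inside

inside=yes margin=1140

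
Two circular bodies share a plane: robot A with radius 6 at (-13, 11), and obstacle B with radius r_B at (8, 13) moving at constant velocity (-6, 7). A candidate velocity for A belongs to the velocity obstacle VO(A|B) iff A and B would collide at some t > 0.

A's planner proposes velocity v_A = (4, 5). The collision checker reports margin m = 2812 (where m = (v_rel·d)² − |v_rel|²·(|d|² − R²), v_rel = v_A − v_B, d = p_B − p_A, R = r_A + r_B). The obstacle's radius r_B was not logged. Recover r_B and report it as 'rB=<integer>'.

m = 2812
d = (21, 2);  v_rel = (10, -2),  |v_rel|² = 104
v_rel×d = (10)·(2) − (-2)·(21) = 62
since m = R²·104 − 62²:  R² = (3844 + 2812) / 104 = 64
R = √64 = 8  ⇒  r_B = 8 − 6 = 2

rB=2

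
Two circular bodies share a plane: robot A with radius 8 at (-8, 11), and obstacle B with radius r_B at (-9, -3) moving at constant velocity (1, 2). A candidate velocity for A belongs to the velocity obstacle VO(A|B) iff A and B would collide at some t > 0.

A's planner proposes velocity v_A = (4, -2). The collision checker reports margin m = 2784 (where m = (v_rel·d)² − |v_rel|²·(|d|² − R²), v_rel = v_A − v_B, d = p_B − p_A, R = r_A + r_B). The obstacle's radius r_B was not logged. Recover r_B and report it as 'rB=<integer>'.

m = 2784
d = (-1, -14);  v_rel = (3, -4),  |v_rel|² = 25
v_rel×d = (3)·(-14) − (-4)·(-1) = -46
since m = R²·25 − (-46)²:  R² = (2116 + 2784) / 25 = 196
R = √196 = 14  ⇒  r_B = 14 − 8 = 6

rB=6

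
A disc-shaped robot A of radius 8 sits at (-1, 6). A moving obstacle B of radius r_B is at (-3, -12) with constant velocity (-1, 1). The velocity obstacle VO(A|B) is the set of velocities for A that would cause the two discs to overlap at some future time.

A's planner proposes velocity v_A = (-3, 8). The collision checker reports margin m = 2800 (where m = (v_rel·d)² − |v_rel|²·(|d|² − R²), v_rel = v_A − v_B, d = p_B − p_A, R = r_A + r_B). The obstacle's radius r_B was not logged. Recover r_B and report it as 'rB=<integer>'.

m = 2800
d = (-2, -18);  v_rel = (-2, 7),  |v_rel|² = 53
v_rel×d = (-2)·(-18) − (7)·(-2) = 50
since m = R²·53 − 50²:  R² = (2500 + 2800) / 53 = 100
R = √100 = 10  ⇒  r_B = 10 − 8 = 2

rB=2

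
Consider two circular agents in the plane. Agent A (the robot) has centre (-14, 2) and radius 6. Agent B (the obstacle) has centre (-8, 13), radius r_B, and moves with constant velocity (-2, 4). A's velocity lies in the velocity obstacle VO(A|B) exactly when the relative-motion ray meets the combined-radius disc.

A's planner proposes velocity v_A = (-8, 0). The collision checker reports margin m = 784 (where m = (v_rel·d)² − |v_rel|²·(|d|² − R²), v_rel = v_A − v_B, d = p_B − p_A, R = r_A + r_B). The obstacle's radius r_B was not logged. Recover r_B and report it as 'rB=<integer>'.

m = 784
d = (6, 11);  v_rel = (-6, -4),  |v_rel|² = 52
v_rel×d = (-6)·(11) − (-4)·(6) = -42
since m = R²·52 − (-42)²:  R² = (1764 + 784) / 52 = 49
R = √49 = 7  ⇒  r_B = 7 − 6 = 1

rB=1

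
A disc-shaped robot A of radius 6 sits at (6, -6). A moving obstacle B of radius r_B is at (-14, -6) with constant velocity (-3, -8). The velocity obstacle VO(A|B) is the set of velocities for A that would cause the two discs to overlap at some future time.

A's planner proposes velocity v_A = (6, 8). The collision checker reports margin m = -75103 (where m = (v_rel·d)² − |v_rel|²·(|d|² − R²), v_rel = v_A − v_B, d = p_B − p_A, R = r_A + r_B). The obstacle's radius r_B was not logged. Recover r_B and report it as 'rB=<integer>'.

m = -75103
d = (-20, 0);  v_rel = (9, 16),  |v_rel|² = 337
v_rel×d = (9)·(0) − (16)·(-20) = 320
since m = R²·337 − 320²:  R² = (102400 + -75103) / 337 = 81
R = √81 = 9  ⇒  r_B = 9 − 6 = 3

rB=3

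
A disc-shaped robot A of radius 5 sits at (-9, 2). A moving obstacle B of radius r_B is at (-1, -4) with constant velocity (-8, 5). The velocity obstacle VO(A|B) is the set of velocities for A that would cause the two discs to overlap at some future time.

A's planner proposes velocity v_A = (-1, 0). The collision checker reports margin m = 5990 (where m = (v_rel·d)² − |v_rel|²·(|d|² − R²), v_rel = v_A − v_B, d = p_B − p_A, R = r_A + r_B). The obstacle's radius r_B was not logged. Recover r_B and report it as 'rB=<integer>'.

m = 5990
d = (8, -6);  v_rel = (7, -5),  |v_rel|² = 74
v_rel×d = (7)·(-6) − (-5)·(8) = -2
since m = R²·74 − (-2)²:  R² = (4 + 5990) / 74 = 81
R = √81 = 9  ⇒  r_B = 9 − 5 = 4

rB=4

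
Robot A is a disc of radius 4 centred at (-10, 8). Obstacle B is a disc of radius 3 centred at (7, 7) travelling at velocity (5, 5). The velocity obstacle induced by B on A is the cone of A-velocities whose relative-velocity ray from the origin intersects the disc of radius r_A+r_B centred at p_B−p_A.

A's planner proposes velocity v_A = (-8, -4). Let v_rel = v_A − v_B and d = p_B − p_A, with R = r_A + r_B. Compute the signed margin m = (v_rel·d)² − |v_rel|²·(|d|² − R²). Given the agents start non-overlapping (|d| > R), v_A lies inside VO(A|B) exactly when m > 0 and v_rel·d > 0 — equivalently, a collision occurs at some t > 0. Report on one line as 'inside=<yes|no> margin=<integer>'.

d = (17, -1),  |d|² = 290;  R = 4+3 = 7,  c = 290−7² = 241
v_rel = (-13, -9),  |v_rel|² = 250;  v_rel·d = (-13)·(17) + (-9)·(-1) = -212
250·t² + 424·t + 241 = 0  ⇒  m = (-212)² − 250·241 = -15306
m = -15306 < 0,  v_rel·d = -212 < 0  ⇒  outside

inside=no margin=-15306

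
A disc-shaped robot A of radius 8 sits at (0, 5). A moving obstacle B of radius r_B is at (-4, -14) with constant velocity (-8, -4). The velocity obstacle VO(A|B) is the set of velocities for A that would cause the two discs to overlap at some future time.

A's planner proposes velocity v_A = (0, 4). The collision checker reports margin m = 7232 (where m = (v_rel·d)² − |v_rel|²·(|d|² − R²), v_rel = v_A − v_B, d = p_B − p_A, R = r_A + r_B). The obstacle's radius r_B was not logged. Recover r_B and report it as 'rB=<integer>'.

m = 7232
d = (-4, -19);  v_rel = (8, 8),  |v_rel|² = 128
v_rel×d = (8)·(-19) − (8)·(-4) = -120
since m = R²·128 − (-120)²:  R² = (14400 + 7232) / 128 = 169
R = √169 = 13  ⇒  r_B = 13 − 8 = 5

rB=5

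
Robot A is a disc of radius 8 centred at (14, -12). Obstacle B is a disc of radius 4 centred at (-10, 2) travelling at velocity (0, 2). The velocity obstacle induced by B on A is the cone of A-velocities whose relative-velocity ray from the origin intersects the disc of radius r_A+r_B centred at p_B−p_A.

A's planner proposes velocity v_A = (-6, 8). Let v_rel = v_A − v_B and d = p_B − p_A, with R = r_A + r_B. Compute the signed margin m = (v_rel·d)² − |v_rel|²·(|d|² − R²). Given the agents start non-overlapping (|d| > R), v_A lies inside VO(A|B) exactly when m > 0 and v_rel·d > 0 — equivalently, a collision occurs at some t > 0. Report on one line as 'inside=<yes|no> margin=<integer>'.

d = (-24, 14),  |d|² = 772;  R = 8+4 = 12,  c = 772−12² = 628
v_rel = (-6, 6),  |v_rel|² = 72;  v_rel·d = (-6)·(-24) + (6)·(14) = 228
72·t² − 456·t + 628 = 0  ⇒  m = 228² − 72·628 = 6768
m = 6768 > 0,  v_rel·d = 228 > 0  ⇒  inside

inside=yes margin=6768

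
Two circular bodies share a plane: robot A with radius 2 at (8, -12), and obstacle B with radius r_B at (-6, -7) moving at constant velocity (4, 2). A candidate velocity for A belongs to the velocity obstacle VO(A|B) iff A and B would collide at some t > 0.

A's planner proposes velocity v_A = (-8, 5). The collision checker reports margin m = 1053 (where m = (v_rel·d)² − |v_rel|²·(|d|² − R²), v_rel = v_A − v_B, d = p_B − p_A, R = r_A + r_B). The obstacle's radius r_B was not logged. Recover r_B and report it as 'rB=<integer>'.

m = 1053
d = (-14, 5);  v_rel = (-12, 3),  |v_rel|² = 153
v_rel×d = (-12)·(5) − (3)·(-14) = -18
since m = R²·153 − (-18)²:  R² = (324 + 1053) / 153 = 9
R = √9 = 3  ⇒  r_B = 3 − 2 = 1

rB=1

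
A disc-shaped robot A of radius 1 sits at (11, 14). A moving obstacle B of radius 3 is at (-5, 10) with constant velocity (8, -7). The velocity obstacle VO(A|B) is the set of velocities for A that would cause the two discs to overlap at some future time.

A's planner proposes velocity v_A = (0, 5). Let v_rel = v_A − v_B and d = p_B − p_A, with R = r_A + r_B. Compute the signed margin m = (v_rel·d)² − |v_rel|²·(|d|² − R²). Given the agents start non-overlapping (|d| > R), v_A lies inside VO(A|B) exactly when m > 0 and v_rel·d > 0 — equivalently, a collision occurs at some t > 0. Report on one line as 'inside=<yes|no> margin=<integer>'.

d = (-16, -4),  |d|² = 272;  R = 1+3 = 4,  c = 272−4² = 256
v_rel = (-8, 12),  |v_rel|² = 208;  v_rel·d = (-8)·(-16) + (12)·(-4) = 80
208·t² − 160·t + 256 = 0  ⇒  m = 80² − 208·256 = -46848
m = -46848 < 0,  v_rel·d = 80 > 0  ⇒  outside

inside=no margin=-46848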